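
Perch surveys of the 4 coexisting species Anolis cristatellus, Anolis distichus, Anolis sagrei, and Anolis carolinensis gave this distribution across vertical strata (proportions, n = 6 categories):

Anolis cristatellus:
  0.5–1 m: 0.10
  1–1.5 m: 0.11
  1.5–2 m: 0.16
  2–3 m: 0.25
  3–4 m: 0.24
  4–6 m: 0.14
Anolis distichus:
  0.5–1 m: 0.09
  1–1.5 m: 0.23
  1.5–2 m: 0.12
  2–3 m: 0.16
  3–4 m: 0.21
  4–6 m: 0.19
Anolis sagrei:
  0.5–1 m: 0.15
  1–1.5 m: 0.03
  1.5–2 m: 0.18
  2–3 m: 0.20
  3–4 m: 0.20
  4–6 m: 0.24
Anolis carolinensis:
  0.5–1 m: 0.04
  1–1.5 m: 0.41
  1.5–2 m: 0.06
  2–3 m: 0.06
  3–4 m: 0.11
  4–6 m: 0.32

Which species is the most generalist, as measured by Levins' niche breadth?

Σp_crisᵢ² = 0.10² + 0.11² + 0.16² + 0.25² + 0.24² + 0.14² = 0.0100 + 0.0121 + 0.0256 + 0.0625 + 0.0576 + 0.0196 = 0.1874
B_cris = 1 / 0.1874 = 5.3362
Σp_distᵢ² = 0.09² + 0.23² + 0.12² + 0.16² + 0.21² + 0.19² = 0.0081 + 0.0529 + 0.0144 + 0.0256 + 0.0441 + 0.0361 = 0.1812
B_dist = 1 / 0.1812 = 5.5188
Σp_sagrᵢ² = 0.15² + 0.03² + 0.18² + 0.20² + 0.20² + 0.24² = 0.0225 + 0.0009 + 0.0324 + 0.0400 + 0.0400 + 0.0576 = 0.1934
B_sagr = 1 / 0.1934 = 5.1706
Σp_caroᵢ² = 0.04² + 0.41² + 0.06² + 0.06² + 0.11² + 0.32² = 0.0016 + 0.1681 + 0.0036 + 0.0036 + 0.0121 + 0.1024 = 0.2914
B_caro = 1 / 0.2914 = 3.4317
Highest B → broadest niche (most generalist): Anolis distichus (B = 5.52).

Anolis distichus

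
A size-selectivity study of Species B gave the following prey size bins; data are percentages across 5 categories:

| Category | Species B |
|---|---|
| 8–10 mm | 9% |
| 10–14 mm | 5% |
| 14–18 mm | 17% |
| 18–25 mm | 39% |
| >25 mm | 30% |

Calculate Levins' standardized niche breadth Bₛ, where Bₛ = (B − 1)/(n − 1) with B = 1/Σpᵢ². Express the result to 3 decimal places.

0.638

Convert percentages to proportions (divide by 100).
Σpᵢ² = 0.09² + 0.05² + 0.17² + 0.39² + 0.30² = 0.0081 + 0.0025 + 0.0289 + 0.1521 + 0.0900 = 0.2816
B = 1 / 0.2816 = 3.55114
Bₛ = (B − 1)/(n − 1) = (3.55114 − 1)/(5 − 1) = 2.55114/4 = 0.63779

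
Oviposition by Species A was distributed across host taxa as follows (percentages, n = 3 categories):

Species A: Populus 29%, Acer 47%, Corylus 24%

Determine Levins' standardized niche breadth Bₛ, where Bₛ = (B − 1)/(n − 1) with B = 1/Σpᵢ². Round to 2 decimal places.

0.88

Convert percentages to proportions (divide by 100).
Σpᵢ² = 0.29² + 0.47² + 0.24² = 0.0841 + 0.2209 + 0.0576 = 0.3626
B = 1 / 0.3626 = 2.7579
Bₛ = (B − 1)/(n − 1) = (2.7579 − 1)/(3 − 1) = 1.7579/2 = 0.8790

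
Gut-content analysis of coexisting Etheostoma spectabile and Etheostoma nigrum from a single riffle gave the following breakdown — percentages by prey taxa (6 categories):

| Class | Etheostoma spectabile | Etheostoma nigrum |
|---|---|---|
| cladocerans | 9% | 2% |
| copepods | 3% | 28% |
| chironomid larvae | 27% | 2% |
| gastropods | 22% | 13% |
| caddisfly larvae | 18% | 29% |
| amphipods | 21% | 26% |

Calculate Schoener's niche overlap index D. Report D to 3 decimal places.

Convert percentages to proportions (divide by 100).
Σ|p₁ᵢ − p₂ᵢ| = 0.07 + 0.25 + 0.25 + 0.09 + 0.11 + 0.05 = 0.82
D = 1 − ½ × 0.82 = 1 − 0.410 = 0.59000

0.590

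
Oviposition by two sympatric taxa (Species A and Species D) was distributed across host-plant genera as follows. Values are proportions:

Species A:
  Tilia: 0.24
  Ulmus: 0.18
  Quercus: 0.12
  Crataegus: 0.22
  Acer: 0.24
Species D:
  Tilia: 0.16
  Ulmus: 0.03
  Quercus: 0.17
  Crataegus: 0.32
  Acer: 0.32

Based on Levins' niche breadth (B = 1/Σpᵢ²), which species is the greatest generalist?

Σp_Aᵢ² = 0.24² + 0.18² + 0.12² + 0.22² + 0.24² = 0.0576 + 0.0324 + 0.0144 + 0.0484 + 0.0576 = 0.2104
B_A = 1 / 0.2104 = 4.7529
Σp_Dᵢ² = 0.16² + 0.03² + 0.17² + 0.32² + 0.32² = 0.0256 + 0.0009 + 0.0289 + 0.1024 + 0.1024 = 0.2602
B_D = 1 / 0.2602 = 3.8432
Highest B → broadest niche (most generalist): Species A (B = 4.75).

Species A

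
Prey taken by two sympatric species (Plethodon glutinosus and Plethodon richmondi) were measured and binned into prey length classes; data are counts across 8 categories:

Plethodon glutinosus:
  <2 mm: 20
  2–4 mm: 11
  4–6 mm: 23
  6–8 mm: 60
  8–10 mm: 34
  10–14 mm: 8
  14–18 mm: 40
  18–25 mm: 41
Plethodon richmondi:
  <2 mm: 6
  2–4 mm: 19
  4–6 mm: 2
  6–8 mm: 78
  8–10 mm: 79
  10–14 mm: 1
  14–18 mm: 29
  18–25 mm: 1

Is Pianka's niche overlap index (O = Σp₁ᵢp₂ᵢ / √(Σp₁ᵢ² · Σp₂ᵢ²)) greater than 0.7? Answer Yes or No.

Yes

Proportions for Plethodon glutinosus (n=237): 20/237=0.0844, 11/237=0.0464, 23/237=0.0970, 60/237=0.2532, 34/237=0.1435, 8/237=0.0338, 40/237=0.1688, 41/237=0.1730
Proportions for Plethodon richmondi (n=215): 6/215=0.0279, 19/215=0.0884, 2/215=0.0093, 78/215=0.3628, 79/215=0.3674, 1/215=0.0047, 29/215=0.1349, 1/215=0.0047
Σ p₁ᵢp₂ᵢ = 0.002355 + 0.004102 + 0.000902 + 0.091861 + 0.052722 + 0.000159 + 0.022771 + 0.000813 = 0.175685
Σp_1ᵢ² = 0.0844² + 0.0464² + 0.0970² + 0.2532² + 0.1435² + 0.0338² + 0.1688² + 0.1730² = 0.007123 + 0.002153 + 0.009409 + 0.064110 + 0.020592 + 0.001142 + 0.028493 + 0.029929 = 0.162951
Σp_2ᵢ² = 0.0279² + 0.0884² + 0.0093² + 0.3628² + 0.3674² + 0.0047² + 0.1349² + 0.0047² = 0.000778 + 0.007815 + 0.000086 + 0.131624 + 0.134983 + 0.000022 + 0.018198 + 0.000022 = 0.293528
O = 0.175685 / √(0.162951 × 0.293528) = 0.175685 / 0.2187023 = 0.8033
O = 0.8033 > 0.7 → Yes.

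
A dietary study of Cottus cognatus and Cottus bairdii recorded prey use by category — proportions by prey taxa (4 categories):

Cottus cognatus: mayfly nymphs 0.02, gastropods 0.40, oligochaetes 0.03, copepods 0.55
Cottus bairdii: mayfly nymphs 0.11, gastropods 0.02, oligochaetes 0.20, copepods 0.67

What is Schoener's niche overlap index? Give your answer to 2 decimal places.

0.62

Σ|p₁ᵢ − p₂ᵢ| = 0.09 + 0.38 + 0.17 + 0.12 = 0.76
D = 1 − ½ × 0.76 = 1 − 0.380 = 0.6200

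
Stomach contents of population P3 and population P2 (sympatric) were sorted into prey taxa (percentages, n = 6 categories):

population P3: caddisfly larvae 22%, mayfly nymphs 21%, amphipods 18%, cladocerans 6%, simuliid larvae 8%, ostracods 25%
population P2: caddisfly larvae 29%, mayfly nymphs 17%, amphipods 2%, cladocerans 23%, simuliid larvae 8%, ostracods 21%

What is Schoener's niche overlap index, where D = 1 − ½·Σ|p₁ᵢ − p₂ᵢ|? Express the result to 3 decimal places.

0.760

Convert percentages to proportions (divide by 100).
Σ|p₁ᵢ − p₂ᵢ| = 0.07 + 0.04 + 0.16 + 0.17 + 0.00 + 0.04 = 0.48
D = 1 − ½ × 0.48 = 1 − 0.240 = 0.76000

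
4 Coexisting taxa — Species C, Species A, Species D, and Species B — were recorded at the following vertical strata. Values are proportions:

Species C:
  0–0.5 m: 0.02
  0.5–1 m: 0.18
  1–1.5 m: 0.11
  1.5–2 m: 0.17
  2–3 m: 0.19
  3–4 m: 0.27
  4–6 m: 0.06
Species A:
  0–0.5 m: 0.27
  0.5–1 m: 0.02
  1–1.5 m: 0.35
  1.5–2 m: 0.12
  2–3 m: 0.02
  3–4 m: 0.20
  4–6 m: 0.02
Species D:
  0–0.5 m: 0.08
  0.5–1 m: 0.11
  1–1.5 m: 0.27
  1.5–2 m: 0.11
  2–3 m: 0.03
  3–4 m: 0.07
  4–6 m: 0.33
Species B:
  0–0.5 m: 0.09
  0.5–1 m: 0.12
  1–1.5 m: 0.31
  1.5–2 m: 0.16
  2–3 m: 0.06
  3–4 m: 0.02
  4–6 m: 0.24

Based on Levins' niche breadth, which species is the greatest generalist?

Σp_Cᵢ² = 0.02² + 0.18² + 0.11² + 0.17² + 0.19² + 0.27² + 0.06² = 0.0004 + 0.0324 + 0.0121 + 0.0289 + 0.0361 + 0.0729 + 0.0036 = 0.1864
B_C = 1 / 0.1864 = 5.3648
Σp_Aᵢ² = 0.27² + 0.02² + 0.35² + 0.12² + 0.02² + 0.20² + 0.02² = 0.0729 + 0.0004 + 0.1225 + 0.0144 + 0.0004 + 0.0400 + 0.0004 = 0.2510
B_A = 1 / 0.2510 = 3.9841
Σp_Dᵢ² = 0.08² + 0.11² + 0.27² + 0.11² + 0.03² + 0.07² + 0.33² = 0.0064 + 0.0121 + 0.0729 + 0.0121 + 0.0009 + 0.0049 + 0.1089 = 0.2182
B_D = 1 / 0.2182 = 4.5830
Σp_Bᵢ² = 0.09² + 0.12² + 0.31² + 0.16² + 0.06² + 0.02² + 0.24² = 0.0081 + 0.0144 + 0.0961 + 0.0256 + 0.0036 + 0.0004 + 0.0576 = 0.2058
B_B = 1 / 0.2058 = 4.8591
Highest B → broadest niche (most generalist): Species C (B = 5.36).

Species C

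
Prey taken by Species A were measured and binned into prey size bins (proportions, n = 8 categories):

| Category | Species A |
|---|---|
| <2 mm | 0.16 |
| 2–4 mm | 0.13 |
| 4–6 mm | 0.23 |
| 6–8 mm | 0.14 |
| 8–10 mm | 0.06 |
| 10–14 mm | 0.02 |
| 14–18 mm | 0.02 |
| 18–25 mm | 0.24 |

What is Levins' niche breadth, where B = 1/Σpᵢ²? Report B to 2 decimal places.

Σpᵢ² = 0.16² + 0.13² + 0.23² + 0.14² + 0.06² + 0.02² + 0.02² + 0.24² = 0.0256 + 0.0169 + 0.0529 + 0.0196 + 0.0036 + 0.0004 + 0.0004 + 0.0576 = 0.1770
B = 1 / 0.1770 = 5.6497

5.65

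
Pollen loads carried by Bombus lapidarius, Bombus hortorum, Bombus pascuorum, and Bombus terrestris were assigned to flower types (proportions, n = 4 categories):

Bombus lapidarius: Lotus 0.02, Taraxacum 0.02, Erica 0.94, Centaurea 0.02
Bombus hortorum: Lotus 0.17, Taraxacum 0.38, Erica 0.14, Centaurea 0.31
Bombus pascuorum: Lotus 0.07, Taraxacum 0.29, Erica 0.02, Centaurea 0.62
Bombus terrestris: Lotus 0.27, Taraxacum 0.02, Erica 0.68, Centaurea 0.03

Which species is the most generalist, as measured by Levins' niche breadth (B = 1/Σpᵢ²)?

Bombus hortorum

Σp_lapiᵢ² = 0.02² + 0.02² + 0.94² + 0.02² = 0.0004 + 0.0004 + 0.8836 + 0.0004 = 0.8848
B_lapi = 1 / 0.8848 = 1.1302
Σp_hortᵢ² = 0.17² + 0.38² + 0.14² + 0.31² = 0.0289 + 0.1444 + 0.0196 + 0.0961 = 0.2890
B_hort = 1 / 0.2890 = 3.4602
Σp_pascᵢ² = 0.07² + 0.29² + 0.02² + 0.62² = 0.0049 + 0.0841 + 0.0004 + 0.3844 = 0.4738
B_pasc = 1 / 0.4738 = 2.1106
Σp_terrᵢ² = 0.27² + 0.02² + 0.68² + 0.03² = 0.0729 + 0.0004 + 0.4624 + 0.0009 = 0.5366
B_terr = 1 / 0.5366 = 1.8636
Highest B → broadest niche (most generalist): Bombus hortorum (B = 3.46).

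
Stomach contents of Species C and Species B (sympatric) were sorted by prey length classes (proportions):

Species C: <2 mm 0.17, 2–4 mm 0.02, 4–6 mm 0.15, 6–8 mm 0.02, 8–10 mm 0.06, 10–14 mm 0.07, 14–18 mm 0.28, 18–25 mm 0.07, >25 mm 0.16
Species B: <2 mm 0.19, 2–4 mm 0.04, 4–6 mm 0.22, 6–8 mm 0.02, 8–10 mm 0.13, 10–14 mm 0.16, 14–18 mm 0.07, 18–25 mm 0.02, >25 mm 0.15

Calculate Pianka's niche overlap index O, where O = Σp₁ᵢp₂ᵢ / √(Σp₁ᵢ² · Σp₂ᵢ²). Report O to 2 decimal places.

Σ p₁ᵢp₂ᵢ = 0.0323 + 0.0008 + 0.0330 + 0.0004 + 0.0078 + 0.0112 + 0.0196 + 0.0014 + 0.0240 = 0.1305
Σp_1ᵢ² = 0.17² + 0.02² + 0.15² + 0.02² + 0.06² + 0.07² + 0.28² + 0.07² + 0.16² = 0.0289 + 0.0004 + 0.0225 + 0.0004 + 0.0036 + 0.0049 + 0.0784 + 0.0049 + 0.0256 = 0.1696
Σp_2ᵢ² = 0.19² + 0.04² + 0.22² + 0.02² + 0.13² + 0.16² + 0.07² + 0.02² + 0.15² = 0.0361 + 0.0016 + 0.0484 + 0.0004 + 0.0169 + 0.0256 + 0.0049 + 0.0004 + 0.0225 = 0.1568
O = 0.1305 / √(0.1696 × 0.1568) = 0.1305 / 0.16307 = 0.8003

0.80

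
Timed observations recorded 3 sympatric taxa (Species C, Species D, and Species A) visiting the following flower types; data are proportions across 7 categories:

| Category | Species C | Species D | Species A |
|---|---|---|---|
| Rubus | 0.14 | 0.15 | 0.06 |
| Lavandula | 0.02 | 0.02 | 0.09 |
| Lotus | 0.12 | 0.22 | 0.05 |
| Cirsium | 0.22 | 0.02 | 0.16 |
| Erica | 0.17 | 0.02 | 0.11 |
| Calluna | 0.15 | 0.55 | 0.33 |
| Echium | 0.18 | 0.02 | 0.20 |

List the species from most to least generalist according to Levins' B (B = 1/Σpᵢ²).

Σp_Cᵢ² = 0.14² + 0.02² + 0.12² + 0.22² + 0.17² + 0.15² + 0.18² = 0.0196 + 0.0004 + 0.0144 + 0.0484 + 0.0289 + 0.0225 + 0.0324 = 0.1666
B_C = 1 / 0.1666 = 6.0024
Σp_Dᵢ² = 0.15² + 0.02² + 0.22² + 0.02² + 0.02² + 0.55² + 0.02² = 0.0225 + 0.0004 + 0.0484 + 0.0004 + 0.0004 + 0.3025 + 0.0004 = 0.3750
B_D = 1 / 0.3750 = 2.6667
Σp_Aᵢ² = 0.06² + 0.09² + 0.05² + 0.16² + 0.11² + 0.33² + 0.20² = 0.0036 + 0.0081 + 0.0025 + 0.0256 + 0.0121 + 0.1089 + 0.0400 = 0.2008
B_A = 1 / 0.2008 = 4.9801
Ranking by B (broadest → narrowest): Species C (6.00) > Species A (4.98) > Species D (2.67)

Species C > Species A > Species D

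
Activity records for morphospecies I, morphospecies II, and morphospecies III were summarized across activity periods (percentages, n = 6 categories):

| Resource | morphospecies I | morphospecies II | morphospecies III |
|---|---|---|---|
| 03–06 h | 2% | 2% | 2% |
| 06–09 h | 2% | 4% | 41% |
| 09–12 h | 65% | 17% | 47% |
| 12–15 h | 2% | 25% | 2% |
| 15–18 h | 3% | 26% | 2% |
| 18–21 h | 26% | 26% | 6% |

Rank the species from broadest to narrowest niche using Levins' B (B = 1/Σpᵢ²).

Convert percentages to proportions (divide by 100).
Σp_Iᵢ² = 0.02² + 0.02² + 0.65² + 0.02² + 0.03² + 0.26² = 0.0004 + 0.0004 + 0.4225 + 0.0004 + 0.0009 + 0.0676 = 0.4922
B_I = 1 / 0.4922 = 2.0317
Σp_IIᵢ² = 0.02² + 0.04² + 0.17² + 0.25² + 0.26² + 0.26² = 0.0004 + 0.0016 + 0.0289 + 0.0625 + 0.0676 + 0.0676 = 0.2286
B_II = 1 / 0.2286 = 4.3745
Σp_IIIᵢ² = 0.02² + 0.41² + 0.47² + 0.02² + 0.02² + 0.06² = 0.0004 + 0.1681 + 0.2209 + 0.0004 + 0.0004 + 0.0036 = 0.3938
B_III = 1 / 0.3938 = 2.5394
Ranking by B (broadest → narrowest): morphospecies II (4.37) > morphospecies III (2.54) > morphospecies I (2.03)

morphospecies II > morphospecies III > morphospecies I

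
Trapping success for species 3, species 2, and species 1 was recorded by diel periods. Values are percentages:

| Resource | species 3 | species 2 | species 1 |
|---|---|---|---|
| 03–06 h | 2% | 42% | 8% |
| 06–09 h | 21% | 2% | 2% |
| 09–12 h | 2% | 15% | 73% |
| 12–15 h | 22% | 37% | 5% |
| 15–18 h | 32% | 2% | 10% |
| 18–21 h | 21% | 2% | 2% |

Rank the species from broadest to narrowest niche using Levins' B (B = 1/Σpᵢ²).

species 3 > species 2 > species 1

Convert percentages to proportions (divide by 100).
Σp_3ᵢ² = 0.02² + 0.21² + 0.02² + 0.22² + 0.32² + 0.21² = 0.0004 + 0.0441 + 0.0004 + 0.0484 + 0.1024 + 0.0441 = 0.2398
B_3 = 1 / 0.2398 = 4.1701
Σp_2ᵢ² = 0.42² + 0.02² + 0.15² + 0.37² + 0.02² + 0.02² = 0.1764 + 0.0004 + 0.0225 + 0.1369 + 0.0004 + 0.0004 = 0.3370
B_2 = 1 / 0.3370 = 2.9674
Σp_1ᵢ² = 0.08² + 0.02² + 0.73² + 0.05² + 0.10² + 0.02² = 0.0064 + 0.0004 + 0.5329 + 0.0025 + 0.0100 + 0.0004 = 0.5526
B_1 = 1 / 0.5526 = 1.8096
Ranking by B (broadest → narrowest): species 3 (4.17) > species 2 (2.97) > species 1 (1.81)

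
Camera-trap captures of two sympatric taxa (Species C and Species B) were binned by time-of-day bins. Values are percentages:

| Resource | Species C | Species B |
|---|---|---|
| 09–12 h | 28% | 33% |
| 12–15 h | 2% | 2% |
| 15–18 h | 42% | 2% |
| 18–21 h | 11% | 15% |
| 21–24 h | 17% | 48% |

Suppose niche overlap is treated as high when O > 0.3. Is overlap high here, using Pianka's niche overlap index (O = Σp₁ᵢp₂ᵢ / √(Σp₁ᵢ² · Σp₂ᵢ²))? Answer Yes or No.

Convert percentages to proportions (divide by 100).
Σ p₁ᵢp₂ᵢ = 0.0924 + 0.0004 + 0.0084 + 0.0165 + 0.0816 = 0.1993
Σp_1ᵢ² = 0.28² + 0.02² + 0.42² + 0.11² + 0.17² = 0.0784 + 0.0004 + 0.1764 + 0.0121 + 0.0289 = 0.2962
Σp_2ᵢ² = 0.33² + 0.02² + 0.02² + 0.15² + 0.48² = 0.1089 + 0.0004 + 0.0004 + 0.0225 + 0.2304 = 0.3626
O = 0.1993 / √(0.2962 × 0.3626) = 0.1993 / 0.32772 = 0.6081
O = 0.6081 > 0.3 → Yes.

Yes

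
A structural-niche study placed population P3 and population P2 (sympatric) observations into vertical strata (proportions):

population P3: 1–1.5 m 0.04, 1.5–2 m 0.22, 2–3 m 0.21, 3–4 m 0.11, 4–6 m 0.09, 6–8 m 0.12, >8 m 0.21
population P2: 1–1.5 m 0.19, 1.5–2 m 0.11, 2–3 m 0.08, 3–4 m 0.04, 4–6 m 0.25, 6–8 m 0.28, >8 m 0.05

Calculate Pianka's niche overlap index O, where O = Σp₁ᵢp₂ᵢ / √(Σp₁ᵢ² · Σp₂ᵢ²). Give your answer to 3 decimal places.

0.644

Σ p₁ᵢp₂ᵢ = 0.0076 + 0.0242 + 0.0168 + 0.0044 + 0.0225 + 0.0336 + 0.0105 = 0.1196
Σp_1ᵢ² = 0.04² + 0.22² + 0.21² + 0.11² + 0.09² + 0.12² + 0.21² = 0.0016 + 0.0484 + 0.0441 + 0.0121 + 0.0081 + 0.0144 + 0.0441 = 0.1728
Σp_2ᵢ² = 0.19² + 0.11² + 0.08² + 0.04² + 0.25² + 0.28² + 0.05² = 0.0361 + 0.0121 + 0.0064 + 0.0016 + 0.0625 + 0.0784 + 0.0025 = 0.1996
O = 0.1196 / √(0.1728 × 0.1996) = 0.1196 / 0.185717 = 0.64399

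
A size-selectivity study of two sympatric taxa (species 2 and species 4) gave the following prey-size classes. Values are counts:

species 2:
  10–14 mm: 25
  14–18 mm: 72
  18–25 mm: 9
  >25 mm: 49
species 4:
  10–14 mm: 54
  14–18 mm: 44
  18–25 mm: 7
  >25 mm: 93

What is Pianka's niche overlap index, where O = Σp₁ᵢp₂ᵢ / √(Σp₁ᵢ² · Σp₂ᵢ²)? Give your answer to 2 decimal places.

0.86

Proportions for species 2 (n=155): 25/155=0.1613, 72/155=0.4645, 9/155=0.0581, 49/155=0.3161
Proportions for species 4 (n=198): 54/198=0.2727, 44/198=0.2222, 7/198=0.0354, 93/198=0.4697
Σ p₁ᵢp₂ᵢ = 0.043987 + 0.103212 + 0.002057 + 0.148472 = 0.297728
Σp_1ᵢ² = 0.1613² + 0.4645² + 0.0581² + 0.3161² = 0.026018 + 0.215760 + 0.003376 + 0.099919 = 0.345073
Σp_2ᵢ² = 0.2727² + 0.2222² + 0.0354² + 0.4697² = 0.074365 + 0.049373 + 0.001253 + 0.220618 = 0.345609
O = 0.297728 / √(0.345073 × 0.345609) = 0.297728 / 0.3453409 = 0.8621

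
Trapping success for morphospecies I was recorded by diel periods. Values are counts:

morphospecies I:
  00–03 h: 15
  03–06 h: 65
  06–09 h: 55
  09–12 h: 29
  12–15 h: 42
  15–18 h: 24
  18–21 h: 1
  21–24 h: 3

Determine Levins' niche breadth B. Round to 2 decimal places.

5.13

Proportions for morphospecies I (n=234): 15/234=0.0641, 65/234=0.2778, 55/234=0.2350, 29/234=0.1239, 42/234=0.1795, 24/234=0.1026, 1/234=0.0043, 3/234=0.0128
Σpᵢ² = 0.0641² + 0.2778² + 0.2350² + 0.1239² + 0.1795² + 0.1026² + 0.0043² + 0.0128² = 0.004109 + 0.077173 + 0.055225 + 0.015351 + 0.032220 + 0.010527 + 0.000018 + 0.000164 = 0.194787
B = 1 / 0.194787 = 5.1338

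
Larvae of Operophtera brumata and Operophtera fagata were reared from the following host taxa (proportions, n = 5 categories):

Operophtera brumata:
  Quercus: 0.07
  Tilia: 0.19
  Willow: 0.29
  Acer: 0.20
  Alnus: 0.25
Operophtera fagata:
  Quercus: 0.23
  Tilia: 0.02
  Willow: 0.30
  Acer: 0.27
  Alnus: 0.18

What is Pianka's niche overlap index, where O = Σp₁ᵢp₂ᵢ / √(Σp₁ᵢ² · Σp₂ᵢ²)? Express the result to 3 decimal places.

Σ p₁ᵢp₂ᵢ = 0.0161 + 0.0038 + 0.0870 + 0.0540 + 0.0450 = 0.2059
Σp_1ᵢ² = 0.07² + 0.19² + 0.29² + 0.20² + 0.25² = 0.0049 + 0.0361 + 0.0841 + 0.0400 + 0.0625 = 0.2276
Σp_2ᵢ² = 0.23² + 0.02² + 0.30² + 0.27² + 0.18² = 0.0529 + 0.0004 + 0.0900 + 0.0729 + 0.0324 = 0.2486
O = 0.2059 / √(0.2276 × 0.2486) = 0.2059 / 0.237868 = 0.86561

0.866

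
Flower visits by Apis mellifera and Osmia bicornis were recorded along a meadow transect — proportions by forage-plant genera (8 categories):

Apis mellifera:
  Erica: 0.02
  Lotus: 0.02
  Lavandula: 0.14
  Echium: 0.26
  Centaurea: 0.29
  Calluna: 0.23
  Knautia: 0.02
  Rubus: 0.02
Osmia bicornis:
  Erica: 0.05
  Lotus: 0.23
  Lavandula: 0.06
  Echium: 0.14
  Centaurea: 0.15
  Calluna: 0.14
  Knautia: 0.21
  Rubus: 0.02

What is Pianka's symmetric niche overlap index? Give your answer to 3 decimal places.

0.677

Σ p₁ᵢp₂ᵢ = 0.0010 + 0.0046 + 0.0084 + 0.0364 + 0.0435 + 0.0322 + 0.0042 + 0.0004 = 0.1307
Σp_1ᵢ² = 0.02² + 0.02² + 0.14² + 0.26² + 0.29² + 0.23² + 0.02² + 0.02² = 0.0004 + 0.0004 + 0.0196 + 0.0676 + 0.0841 + 0.0529 + 0.0004 + 0.0004 = 0.2258
Σp_2ᵢ² = 0.05² + 0.23² + 0.06² + 0.14² + 0.15² + 0.14² + 0.21² + 0.02² = 0.0025 + 0.0529 + 0.0036 + 0.0196 + 0.0225 + 0.0196 + 0.0441 + 0.0004 = 0.1652
O = 0.1307 / √(0.2258 × 0.1652) = 0.1307 / 0.193138 = 0.67672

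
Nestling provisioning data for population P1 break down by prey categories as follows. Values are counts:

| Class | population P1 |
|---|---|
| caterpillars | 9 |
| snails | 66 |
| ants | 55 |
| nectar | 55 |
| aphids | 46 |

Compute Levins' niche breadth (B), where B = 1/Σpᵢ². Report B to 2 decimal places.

4.23

Proportions for population P1 (n=231): 9/231=0.0390, 66/231=0.2857, 55/231=0.2381, 55/231=0.2381, 46/231=0.1991
Σpᵢ² = 0.0390² + 0.2857² + 0.2381² + 0.2381² + 0.1991² = 0.001521 + 0.081624 + 0.056692 + 0.056692 + 0.039641 = 0.236170
B = 1 / 0.236170 = 4.2342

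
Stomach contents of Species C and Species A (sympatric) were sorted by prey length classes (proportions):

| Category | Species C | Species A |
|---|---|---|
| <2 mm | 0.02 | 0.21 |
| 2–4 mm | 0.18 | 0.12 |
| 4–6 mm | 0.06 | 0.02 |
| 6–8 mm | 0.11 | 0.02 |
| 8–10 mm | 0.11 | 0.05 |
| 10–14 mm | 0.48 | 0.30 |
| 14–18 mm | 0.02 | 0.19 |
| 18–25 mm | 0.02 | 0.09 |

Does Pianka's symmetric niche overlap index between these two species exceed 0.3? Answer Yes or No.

Yes

Σ p₁ᵢp₂ᵢ = 0.0042 + 0.0216 + 0.0012 + 0.0022 + 0.0055 + 0.1440 + 0.0038 + 0.0018 = 0.1843
Σp_1ᵢ² = 0.02² + 0.18² + 0.06² + 0.11² + 0.11² + 0.48² + 0.02² + 0.02² = 0.0004 + 0.0324 + 0.0036 + 0.0121 + 0.0121 + 0.2304 + 0.0004 + 0.0004 = 0.2918
Σp_2ᵢ² = 0.21² + 0.12² + 0.02² + 0.02² + 0.05² + 0.30² + 0.19² + 0.09² = 0.0441 + 0.0144 + 0.0004 + 0.0004 + 0.0025 + 0.0900 + 0.0361 + 0.0081 = 0.1960
O = 0.1843 / √(0.2918 × 0.1960) = 0.1843 / 0.23915 = 0.7706
O = 0.7706 > 0.3 → Yes.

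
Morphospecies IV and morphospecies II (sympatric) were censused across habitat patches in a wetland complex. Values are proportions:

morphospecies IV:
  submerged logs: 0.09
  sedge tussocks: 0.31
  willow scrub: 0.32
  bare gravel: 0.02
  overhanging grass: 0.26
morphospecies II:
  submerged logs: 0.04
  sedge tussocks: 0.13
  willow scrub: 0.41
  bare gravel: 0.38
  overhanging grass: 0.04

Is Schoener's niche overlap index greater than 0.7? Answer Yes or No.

Σ|p₁ᵢ − p₂ᵢ| = 0.05 + 0.18 + 0.09 + 0.36 + 0.22 = 0.90
D = 1 − ½ × 0.90 = 1 − 0.450 = 0.5500
D = 0.5500 < 0.7 → No.

No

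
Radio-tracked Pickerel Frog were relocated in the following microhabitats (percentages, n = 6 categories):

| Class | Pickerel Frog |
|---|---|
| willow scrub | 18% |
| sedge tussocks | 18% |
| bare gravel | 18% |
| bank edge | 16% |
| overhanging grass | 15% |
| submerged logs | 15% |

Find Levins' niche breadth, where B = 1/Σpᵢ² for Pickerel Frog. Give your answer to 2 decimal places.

Convert percentages to proportions (divide by 100).
Σpᵢ² = 0.18² + 0.18² + 0.18² + 0.16² + 0.15² + 0.15² = 0.0324 + 0.0324 + 0.0324 + 0.0256 + 0.0225 + 0.0225 = 0.1678
B = 1 / 0.1678 = 5.9595

5.96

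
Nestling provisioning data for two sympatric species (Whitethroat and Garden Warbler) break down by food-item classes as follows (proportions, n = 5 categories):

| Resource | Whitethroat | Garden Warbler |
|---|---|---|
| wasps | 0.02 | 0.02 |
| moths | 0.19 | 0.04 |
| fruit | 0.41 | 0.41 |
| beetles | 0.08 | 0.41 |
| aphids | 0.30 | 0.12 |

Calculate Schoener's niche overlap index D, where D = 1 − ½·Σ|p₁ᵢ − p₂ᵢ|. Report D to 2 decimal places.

Σ|p₁ᵢ − p₂ᵢ| = 0.00 + 0.15 + 0.00 + 0.33 + 0.18 = 0.66
D = 1 − ½ × 0.66 = 1 − 0.330 = 0.6700

0.67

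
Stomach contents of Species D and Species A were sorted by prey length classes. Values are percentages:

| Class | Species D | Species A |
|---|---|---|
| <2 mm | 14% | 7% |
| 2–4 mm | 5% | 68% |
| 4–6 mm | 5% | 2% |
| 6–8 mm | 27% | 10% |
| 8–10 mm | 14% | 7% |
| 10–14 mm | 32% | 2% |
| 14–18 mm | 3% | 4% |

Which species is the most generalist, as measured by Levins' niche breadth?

Species D

Convert percentages to proportions (divide by 100).
Σp_Dᵢ² = 0.14² + 0.05² + 0.05² + 0.27² + 0.14² + 0.32² + 0.03² = 0.0196 + 0.0025 + 0.0025 + 0.0729 + 0.0196 + 0.1024 + 0.0009 = 0.2204
B_D = 1 / 0.2204 = 4.5372
Σp_Aᵢ² = 0.07² + 0.68² + 0.02² + 0.10² + 0.07² + 0.02² + 0.04² = 0.0049 + 0.4624 + 0.0004 + 0.0100 + 0.0049 + 0.0004 + 0.0016 = 0.4846
B_A = 1 / 0.4846 = 2.0636
Highest B → broadest niche (most generalist): Species D (B = 4.54).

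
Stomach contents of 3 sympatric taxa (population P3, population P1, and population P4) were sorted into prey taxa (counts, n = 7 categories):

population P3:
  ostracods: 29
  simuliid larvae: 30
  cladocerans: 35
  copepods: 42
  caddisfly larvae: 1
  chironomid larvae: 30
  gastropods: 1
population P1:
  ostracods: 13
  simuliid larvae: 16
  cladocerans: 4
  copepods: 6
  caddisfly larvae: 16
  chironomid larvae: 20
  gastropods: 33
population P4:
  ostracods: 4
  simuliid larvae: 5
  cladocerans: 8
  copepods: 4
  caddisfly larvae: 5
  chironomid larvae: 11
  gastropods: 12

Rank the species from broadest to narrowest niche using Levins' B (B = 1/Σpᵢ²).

Proportions for population P3 (n=168): 29/168=0.1726, 30/168=0.1786, 35/168=0.2083, 42/168=0.2500, 1/168=0.0060, 30/168=0.1786, 1/168=0.0060
Proportions for population P1 (n=108): 13/108=0.1204, 16/108=0.1481, 4/108=0.0370, 6/108=0.0556, 16/108=0.1481, 20/108=0.1852, 33/108=0.3056
Proportions for population P4 (n=49): 4/49=0.0816, 5/49=0.1020, 8/49=0.1633, 4/49=0.0816, 5/49=0.1020, 11/49=0.2245, 12/49=0.2449
Σp_P3ᵢ² = 0.1726² + 0.1786² + 0.2083² + 0.2500² + 0.0060² + 0.1786² + 0.0060² = 0.029791 + 0.031898 + 0.043389 + 0.062500 + 0.000036 + 0.031898 + 0.000036 = 0.199548
B_P3 = 1 / 0.199548 = 5.0113
Σp_P1ᵢ² = 0.1204² + 0.1481² + 0.0370² + 0.0556² + 0.1481² + 0.1852² + 0.3056² = 0.014496 + 0.021934 + 0.001369 + 0.003091 + 0.021934 + 0.034299 + 0.093391 = 0.190514
B_P1 = 1 / 0.190514 = 5.2490
Σp_P4ᵢ² = 0.0816² + 0.1020² + 0.1633² + 0.0816² + 0.1020² + 0.2245² + 0.2449² = 0.006659 + 0.010404 + 0.026667 + 0.006659 + 0.010404 + 0.050400 + 0.059976 = 0.171169
B_P4 = 1 / 0.171169 = 5.8422
Ranking by B (broadest → narrowest): population P4 (5.84) > population P1 (5.25) > population P3 (5.01)

population P4 > population P1 > population P3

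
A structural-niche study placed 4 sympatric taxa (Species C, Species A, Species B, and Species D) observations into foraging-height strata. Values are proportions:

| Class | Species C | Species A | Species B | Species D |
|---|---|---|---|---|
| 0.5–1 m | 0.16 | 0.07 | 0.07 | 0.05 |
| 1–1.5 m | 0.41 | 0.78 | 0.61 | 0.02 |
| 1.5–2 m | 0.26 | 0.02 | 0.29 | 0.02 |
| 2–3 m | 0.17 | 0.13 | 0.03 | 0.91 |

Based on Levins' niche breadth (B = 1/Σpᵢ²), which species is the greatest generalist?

Species C

Σp_Cᵢ² = 0.16² + 0.41² + 0.26² + 0.17² = 0.0256 + 0.1681 + 0.0676 + 0.0289 = 0.2902
B_C = 1 / 0.2902 = 3.4459
Σp_Aᵢ² = 0.07² + 0.78² + 0.02² + 0.13² = 0.0049 + 0.6084 + 0.0004 + 0.0169 = 0.6306
B_A = 1 / 0.6306 = 1.5858
Σp_Bᵢ² = 0.07² + 0.61² + 0.29² + 0.03² = 0.0049 + 0.3721 + 0.0841 + 0.0009 = 0.4620
B_B = 1 / 0.4620 = 2.1645
Σp_Dᵢ² = 0.05² + 0.02² + 0.02² + 0.91² = 0.0025 + 0.0004 + 0.0004 + 0.8281 = 0.8314
B_D = 1 / 0.8314 = 1.2028
Highest B → broadest niche (most generalist): Species C (B = 3.45).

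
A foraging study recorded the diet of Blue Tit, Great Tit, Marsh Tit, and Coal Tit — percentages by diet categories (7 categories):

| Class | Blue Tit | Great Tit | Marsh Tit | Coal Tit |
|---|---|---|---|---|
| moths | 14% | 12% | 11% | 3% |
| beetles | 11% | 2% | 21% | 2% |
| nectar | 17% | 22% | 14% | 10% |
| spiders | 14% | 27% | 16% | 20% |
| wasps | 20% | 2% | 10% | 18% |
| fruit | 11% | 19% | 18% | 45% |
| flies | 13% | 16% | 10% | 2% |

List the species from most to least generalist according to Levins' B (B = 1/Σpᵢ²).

Blue Tit > Marsh Tit > Great Tit > Coal Tit

Convert percentages to proportions (divide by 100).
Σp_Blueᵢ² = 0.14² + 0.11² + 0.17² + 0.14² + 0.20² + 0.11² + 0.13² = 0.0196 + 0.0121 + 0.0289 + 0.0196 + 0.0400 + 0.0121 + 0.0169 = 0.1492
B_Blue = 1 / 0.1492 = 6.7024
Σp_Greaᵢ² = 0.12² + 0.02² + 0.22² + 0.27² + 0.02² + 0.19² + 0.16² = 0.0144 + 0.0004 + 0.0484 + 0.0729 + 0.0004 + 0.0361 + 0.0256 = 0.1982
B_Grea = 1 / 0.1982 = 5.0454
Σp_Marsᵢ² = 0.11² + 0.21² + 0.14² + 0.16² + 0.10² + 0.18² + 0.10² = 0.0121 + 0.0441 + 0.0196 + 0.0256 + 0.0100 + 0.0324 + 0.0100 = 0.1538
B_Mars = 1 / 0.1538 = 6.5020
Σp_Coalᵢ² = 0.03² + 0.02² + 0.10² + 0.20² + 0.18² + 0.45² + 0.02² = 0.0009 + 0.0004 + 0.0100 + 0.0400 + 0.0324 + 0.2025 + 0.0004 = 0.2866
B_Coal = 1 / 0.2866 = 3.4892
Ranking by B (broadest → narrowest): Blue Tit (6.70) > Marsh Tit (6.50) > Great Tit (5.05) > Coal Tit (3.49)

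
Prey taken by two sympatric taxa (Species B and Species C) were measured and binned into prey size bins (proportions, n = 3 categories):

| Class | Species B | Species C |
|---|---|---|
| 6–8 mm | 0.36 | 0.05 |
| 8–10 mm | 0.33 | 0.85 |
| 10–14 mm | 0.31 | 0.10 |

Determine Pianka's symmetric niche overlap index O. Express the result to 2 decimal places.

0.66

Σ p₁ᵢp₂ᵢ = 0.0180 + 0.2805 + 0.0310 = 0.3295
Σp_1ᵢ² = 0.36² + 0.33² + 0.31² = 0.1296 + 0.1089 + 0.0961 = 0.3346
Σp_2ᵢ² = 0.05² + 0.85² + 0.10² = 0.0025 + 0.7225 + 0.0100 = 0.7350
O = 0.3295 / √(0.3346 × 0.7350) = 0.3295 / 0.49591 = 0.6644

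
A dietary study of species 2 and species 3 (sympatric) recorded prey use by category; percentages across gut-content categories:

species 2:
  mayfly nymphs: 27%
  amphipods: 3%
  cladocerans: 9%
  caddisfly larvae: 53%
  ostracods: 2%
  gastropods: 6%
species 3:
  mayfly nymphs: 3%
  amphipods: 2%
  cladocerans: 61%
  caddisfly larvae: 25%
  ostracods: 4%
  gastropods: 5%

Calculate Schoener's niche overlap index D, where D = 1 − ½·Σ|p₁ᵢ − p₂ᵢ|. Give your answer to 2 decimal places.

0.46

Convert percentages to proportions (divide by 100).
Σ|p₁ᵢ − p₂ᵢ| = 0.24 + 0.01 + 0.52 + 0.28 + 0.02 + 0.01 = 1.08
D = 1 − ½ × 1.08 = 1 − 0.540 = 0.4600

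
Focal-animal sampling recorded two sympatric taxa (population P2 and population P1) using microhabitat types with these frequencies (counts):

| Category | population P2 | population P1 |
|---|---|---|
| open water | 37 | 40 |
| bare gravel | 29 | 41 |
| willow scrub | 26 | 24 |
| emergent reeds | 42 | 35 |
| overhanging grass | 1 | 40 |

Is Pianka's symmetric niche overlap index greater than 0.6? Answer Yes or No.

Yes

Proportions for population P2 (n=135): 37/135=0.2741, 29/135=0.2148, 26/135=0.1926, 42/135=0.3111, 1/135=0.0074
Proportions for population P1 (n=180): 40/180=0.2222, 41/180=0.2278, 24/180=0.1333, 35/180=0.1944, 40/180=0.2222
Σ p₁ᵢp₂ᵢ = 0.060905 + 0.048931 + 0.025674 + 0.060478 + 0.001644 = 0.197632
Σp_1ᵢ² = 0.2741² + 0.2148² + 0.1926² + 0.3111² + 0.0074² = 0.075131 + 0.046139 + 0.037095 + 0.096783 + 0.000055 = 0.255203
Σp_2ᵢ² = 0.2222² + 0.2278² + 0.1333² + 0.1944² + 0.2222² = 0.049373 + 0.051893 + 0.017769 + 0.037791 + 0.049373 = 0.206199
O = 0.197632 / √(0.255203 × 0.206199) = 0.197632 / 0.2293962 = 0.8615
O = 0.8615 > 0.6 → Yes.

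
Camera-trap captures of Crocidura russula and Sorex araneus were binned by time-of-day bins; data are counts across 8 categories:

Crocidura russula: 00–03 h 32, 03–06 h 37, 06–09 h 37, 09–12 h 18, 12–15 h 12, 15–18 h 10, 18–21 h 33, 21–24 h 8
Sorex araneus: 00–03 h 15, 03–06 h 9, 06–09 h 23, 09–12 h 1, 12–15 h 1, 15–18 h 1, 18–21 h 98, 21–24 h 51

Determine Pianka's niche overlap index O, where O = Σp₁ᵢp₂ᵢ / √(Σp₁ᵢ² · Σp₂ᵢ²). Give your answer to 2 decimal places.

0.63

Proportions for Crocidura russula (n=187): 32/187=0.1711, 37/187=0.1979, 37/187=0.1979, 18/187=0.0963, 12/187=0.0642, 10/187=0.0535, 33/187=0.1765, 8/187=0.0428
Proportions for Sorex araneus (n=199): 15/199=0.0754, 9/199=0.0452, 23/199=0.1156, 1/199=0.0050, 1/199=0.0050, 1/199=0.0050, 98/199=0.4925, 51/199=0.2563
Σ p₁ᵢp₂ᵢ = 0.012901 + 0.008945 + 0.022877 + 0.000482 + 0.000321 + 0.000268 + 0.086926 + 0.010970 = 0.143690
Σp_1ᵢ² = 0.1711² + 0.1979² + 0.1979² + 0.0963² + 0.0642² + 0.0535² + 0.1765² + 0.0428² = 0.029275 + 0.039164 + 0.039164 + 0.009274 + 0.004122 + 0.002862 + 0.031152 + 0.001832 = 0.156845
Σp_2ᵢ² = 0.0754² + 0.0452² + 0.1156² + 0.0050² + 0.0050² + 0.0050² + 0.4925² + 0.2563² = 0.005685 + 0.002043 + 0.013363 + 0.000025 + 0.000025 + 0.000025 + 0.242556 + 0.065690 = 0.329412
O = 0.143690 / √(0.156845 × 0.329412) = 0.143690 / 0.2273029 = 0.6322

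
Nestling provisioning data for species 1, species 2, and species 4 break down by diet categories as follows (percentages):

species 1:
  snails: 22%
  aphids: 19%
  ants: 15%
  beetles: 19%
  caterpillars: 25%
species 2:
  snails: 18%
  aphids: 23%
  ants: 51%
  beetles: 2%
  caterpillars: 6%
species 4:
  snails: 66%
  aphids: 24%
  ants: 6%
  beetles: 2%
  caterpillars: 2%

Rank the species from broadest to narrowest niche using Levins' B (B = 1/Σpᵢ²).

species 1 > species 2 > species 4

Convert percentages to proportions (divide by 100).
Σp_1ᵢ² = 0.22² + 0.19² + 0.15² + 0.19² + 0.25² = 0.0484 + 0.0361 + 0.0225 + 0.0361 + 0.0625 = 0.2056
B_1 = 1 / 0.2056 = 4.8638
Σp_2ᵢ² = 0.18² + 0.23² + 0.51² + 0.02² + 0.06² = 0.0324 + 0.0529 + 0.2601 + 0.0004 + 0.0036 = 0.3494
B_2 = 1 / 0.3494 = 2.8620
Σp_4ᵢ² = 0.66² + 0.24² + 0.06² + 0.02² + 0.02² = 0.4356 + 0.0576 + 0.0036 + 0.0004 + 0.0004 = 0.4976
B_4 = 1 / 0.4976 = 2.0096
Ranking by B (broadest → narrowest): species 1 (4.86) > species 2 (2.86) > species 4 (2.01)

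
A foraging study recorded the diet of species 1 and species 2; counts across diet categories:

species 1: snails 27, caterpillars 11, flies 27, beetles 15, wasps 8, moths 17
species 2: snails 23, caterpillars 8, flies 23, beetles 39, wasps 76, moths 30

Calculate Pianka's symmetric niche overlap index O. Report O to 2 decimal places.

0.68

Proportions for species 1 (n=105): 27/105=0.2571, 11/105=0.1048, 27/105=0.2571, 15/105=0.1429, 8/105=0.0762, 17/105=0.1619
Proportions for species 2 (n=199): 23/199=0.1156, 8/199=0.0402, 23/199=0.1156, 39/199=0.1960, 76/199=0.3819, 30/199=0.1508
Σ p₁ᵢp₂ᵢ = 0.029721 + 0.004213 + 0.029721 + 0.028008 + 0.029101 + 0.024415 = 0.145179
Σp_1ᵢ² = 0.2571² + 0.1048² + 0.2571² + 0.1429² + 0.0762² + 0.1619² = 0.066100 + 0.010983 + 0.066100 + 0.020420 + 0.005806 + 0.026212 = 0.195621
Σp_2ᵢ² = 0.1156² + 0.0402² + 0.1156² + 0.1960² + 0.3819² + 0.1508² = 0.013363 + 0.001616 + 0.013363 + 0.038416 + 0.145848 + 0.022741 = 0.235347
O = 0.145179 / √(0.195621 × 0.235347) = 0.145179 / 0.2145666 = 0.6766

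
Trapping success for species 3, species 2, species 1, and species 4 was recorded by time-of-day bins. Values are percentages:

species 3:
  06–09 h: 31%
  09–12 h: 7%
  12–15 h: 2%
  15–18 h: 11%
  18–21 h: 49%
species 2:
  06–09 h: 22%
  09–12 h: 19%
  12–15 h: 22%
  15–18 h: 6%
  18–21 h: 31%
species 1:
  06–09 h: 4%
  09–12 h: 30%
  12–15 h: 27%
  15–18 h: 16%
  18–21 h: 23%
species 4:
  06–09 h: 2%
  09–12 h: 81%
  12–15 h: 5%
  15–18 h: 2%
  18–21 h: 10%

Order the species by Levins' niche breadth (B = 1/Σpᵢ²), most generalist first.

Convert percentages to proportions (divide by 100).
Σp_3ᵢ² = 0.31² + 0.07² + 0.02² + 0.11² + 0.49² = 0.0961 + 0.0049 + 0.0004 + 0.0121 + 0.2401 = 0.3536
B_3 = 1 / 0.3536 = 2.8281
Σp_2ᵢ² = 0.22² + 0.19² + 0.22² + 0.06² + 0.31² = 0.0484 + 0.0361 + 0.0484 + 0.0036 + 0.0961 = 0.2326
B_2 = 1 / 0.2326 = 4.2992
Σp_1ᵢ² = 0.04² + 0.30² + 0.27² + 0.16² + 0.23² = 0.0016 + 0.0900 + 0.0729 + 0.0256 + 0.0529 = 0.2430
B_1 = 1 / 0.2430 = 4.1152
Σp_4ᵢ² = 0.02² + 0.81² + 0.05² + 0.02² + 0.10² = 0.0004 + 0.6561 + 0.0025 + 0.0004 + 0.0100 = 0.6694
B_4 = 1 / 0.6694 = 1.4939
Ranking by B (broadest → narrowest): species 2 (4.30) > species 1 (4.12) > species 3 (2.83) > species 4 (1.49)

species 2 > species 1 > species 3 > species 4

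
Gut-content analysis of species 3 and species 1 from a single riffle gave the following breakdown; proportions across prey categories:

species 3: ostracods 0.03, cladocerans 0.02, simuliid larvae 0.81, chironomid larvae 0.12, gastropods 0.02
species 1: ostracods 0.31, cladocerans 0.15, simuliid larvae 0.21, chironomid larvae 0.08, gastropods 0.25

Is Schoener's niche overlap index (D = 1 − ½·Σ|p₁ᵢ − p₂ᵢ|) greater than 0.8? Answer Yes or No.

No

Σ|p₁ᵢ − p₂ᵢ| = 0.28 + 0.13 + 0.60 + 0.04 + 0.23 = 1.28
D = 1 − ½ × 1.28 = 1 − 0.640 = 0.3600
D = 0.3600 < 0.8 → No.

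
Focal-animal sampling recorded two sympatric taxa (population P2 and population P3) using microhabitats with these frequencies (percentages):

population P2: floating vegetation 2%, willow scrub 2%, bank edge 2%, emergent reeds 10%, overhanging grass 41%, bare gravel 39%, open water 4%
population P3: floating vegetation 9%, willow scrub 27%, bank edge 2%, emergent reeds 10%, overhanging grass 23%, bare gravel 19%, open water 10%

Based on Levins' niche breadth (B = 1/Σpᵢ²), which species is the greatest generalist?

population P3

Convert percentages to proportions (divide by 100).
Σp_P2ᵢ² = 0.02² + 0.02² + 0.02² + 0.10² + 0.41² + 0.39² + 0.04² = 0.0004 + 0.0004 + 0.0004 + 0.0100 + 0.1681 + 0.1521 + 0.0016 = 0.3330
B_P2 = 1 / 0.3330 = 3.0030
Σp_P3ᵢ² = 0.09² + 0.27² + 0.02² + 0.10² + 0.23² + 0.19² + 0.10² = 0.0081 + 0.0729 + 0.0004 + 0.0100 + 0.0529 + 0.0361 + 0.0100 = 0.1904
B_P3 = 1 / 0.1904 = 5.2521
Highest B → broadest niche (most generalist): population P3 (B = 5.25).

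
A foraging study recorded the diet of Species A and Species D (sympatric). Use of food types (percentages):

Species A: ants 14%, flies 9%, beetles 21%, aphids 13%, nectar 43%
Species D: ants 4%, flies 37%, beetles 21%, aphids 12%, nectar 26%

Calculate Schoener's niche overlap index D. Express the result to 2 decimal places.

0.72

Convert percentages to proportions (divide by 100).
Σ|p₁ᵢ − p₂ᵢ| = 0.10 + 0.28 + 0.00 + 0.01 + 0.17 = 0.56
D = 1 − ½ × 0.56 = 1 − 0.280 = 0.7200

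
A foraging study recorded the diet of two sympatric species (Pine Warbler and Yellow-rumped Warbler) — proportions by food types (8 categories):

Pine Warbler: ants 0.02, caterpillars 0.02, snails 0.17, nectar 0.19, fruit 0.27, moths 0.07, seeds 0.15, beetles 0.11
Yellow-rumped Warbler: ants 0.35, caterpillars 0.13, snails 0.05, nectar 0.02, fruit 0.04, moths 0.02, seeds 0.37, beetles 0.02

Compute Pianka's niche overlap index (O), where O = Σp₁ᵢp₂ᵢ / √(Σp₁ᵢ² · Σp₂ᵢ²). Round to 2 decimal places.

0.41

Σ p₁ᵢp₂ᵢ = 0.0070 + 0.0026 + 0.0085 + 0.0038 + 0.0108 + 0.0014 + 0.0555 + 0.0022 = 0.0918
Σp_1ᵢ² = 0.02² + 0.02² + 0.17² + 0.19² + 0.27² + 0.07² + 0.15² + 0.11² = 0.0004 + 0.0004 + 0.0289 + 0.0361 + 0.0729 + 0.0049 + 0.0225 + 0.0121 = 0.1782
Σp_2ᵢ² = 0.35² + 0.13² + 0.05² + 0.02² + 0.04² + 0.02² + 0.37² + 0.02² = 0.1225 + 0.0169 + 0.0025 + 0.0004 + 0.0016 + 0.0004 + 0.1369 + 0.0004 = 0.2816
O = 0.0918 / √(0.1782 × 0.2816) = 0.0918 / 0.22401 = 0.4098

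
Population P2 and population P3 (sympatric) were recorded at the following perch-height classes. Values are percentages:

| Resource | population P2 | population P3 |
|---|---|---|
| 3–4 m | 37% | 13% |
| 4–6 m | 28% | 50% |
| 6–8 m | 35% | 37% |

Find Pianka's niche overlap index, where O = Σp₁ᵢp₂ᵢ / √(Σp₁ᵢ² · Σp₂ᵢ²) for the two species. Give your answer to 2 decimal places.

0.86

Convert percentages to proportions (divide by 100).
Σ p₁ᵢp₂ᵢ = 0.0481 + 0.1400 + 0.1295 = 0.3176
Σp_1ᵢ² = 0.37² + 0.28² + 0.35² = 0.1369 + 0.0784 + 0.1225 = 0.3378
Σp_2ᵢ² = 0.13² + 0.50² + 0.37² = 0.0169 + 0.2500 + 0.1369 = 0.4038
O = 0.3176 / √(0.3378 × 0.4038) = 0.3176 / 0.36933 = 0.8599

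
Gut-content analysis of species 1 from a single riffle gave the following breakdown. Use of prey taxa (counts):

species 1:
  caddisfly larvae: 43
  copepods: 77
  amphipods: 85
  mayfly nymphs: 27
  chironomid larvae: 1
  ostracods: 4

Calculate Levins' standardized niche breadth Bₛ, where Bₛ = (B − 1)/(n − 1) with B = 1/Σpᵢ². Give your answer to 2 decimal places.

0.51

Proportions for species 1 (n=237): 43/237=0.1814, 77/237=0.3249, 85/237=0.3586, 27/237=0.1139, 1/237=0.0042, 4/237=0.0169
Σpᵢ² = 0.1814² + 0.3249² + 0.3586² + 0.1139² + 0.0042² + 0.0169² = 0.032906 + 0.105560 + 0.128594 + 0.012973 + 0.000018 + 0.000286 = 0.280337
B = 1 / 0.280337 = 3.5671
Bₛ = (B − 1)/(n − 1) = (3.5671 − 1)/(6 − 1) = 2.5671/5 = 0.5134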